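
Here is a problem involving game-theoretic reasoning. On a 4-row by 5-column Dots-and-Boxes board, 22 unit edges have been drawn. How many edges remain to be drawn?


Grid: 4 x 5 boxes, i.e. 5 rows and 6 columns of dots.
Horizontal edges: (rows + 1) * cols = 5 * 5 = 25
Vertical edges: rows * (cols + 1) = 4 * 6 = 24
Total edges: 25 + 24 = 49
Edges drawn: 22
Remaining: 49 - 22 = 27

27


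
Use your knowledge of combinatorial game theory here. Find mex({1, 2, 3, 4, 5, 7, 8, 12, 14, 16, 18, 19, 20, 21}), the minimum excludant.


Set = {1, 2, 3, 4, 5, 7, 8, 12, 14, 16, 18, 19, 20, 21}
0 is NOT in the set. This is the mex.
mex = 0

0


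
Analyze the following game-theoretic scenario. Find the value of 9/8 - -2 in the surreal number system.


x = 9/8, y = -2
Converting to common denominator: 8
x = 9/8, y = -16/8
x - y = 9/8 - -2 = 25/8

25/8


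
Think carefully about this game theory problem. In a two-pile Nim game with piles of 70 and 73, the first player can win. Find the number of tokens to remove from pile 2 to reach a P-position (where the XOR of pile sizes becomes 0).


Piles: 70 and 73
Current XOR: 70 XOR 73 = 15 (non-zero, so this is an N-position).
To make the XOR zero, we need to find a move that balances the piles.
For pile 2 (size 73): target = 73 XOR 15 = 70
We reduce pile 2 from 73 to 70.
Tokens removed: 73 - 70 = 3
Verification: 70 XOR 70 = 0

3


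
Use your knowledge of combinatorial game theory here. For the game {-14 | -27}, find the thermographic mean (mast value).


Game = {-14 | -27}, a switch {a | b} with numbers a > b.
Its thermograph has left wall a - t and right wall b + t, which meet at t = (a - b)/2, where both equal (a + b)/2. So the mast (mean value) is at (a + b)/2.
Mean = (-14 + (-27))/2 = -41/2 = -41/2

-41/2


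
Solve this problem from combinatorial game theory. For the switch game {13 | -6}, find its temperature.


The game is {13 | -6}, a switch {a | b} with numbers a > b.
Cooling {a | b} by t gives {a - t | b + t}, which stops being hot when a - t = b + t, i.e. at t = (a - b)/2. So the temperature of a switch is (a - b)/2.
Temperature = (Left option - Right option) / 2
= (13 - (-6)) / 2
= 19 / 2
= 19/2

19/2


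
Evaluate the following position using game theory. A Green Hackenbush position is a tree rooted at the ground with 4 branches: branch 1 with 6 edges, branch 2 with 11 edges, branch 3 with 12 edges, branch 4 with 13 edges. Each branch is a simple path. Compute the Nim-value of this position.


The tree has 4 branches from the ground vertex.
In Green Hackenbush, the Nim-value of a simple path of length k is k.
Branch 1: length 6, Nim-value = 6
Branch 2: length 11, Nim-value = 11
Branch 3: length 12, Nim-value = 12
Branch 4: length 13, Nim-value = 13
Total Nim-value = XOR of all branch values:
0 XOR 6 = 6
6 XOR 11 = 13
13 XOR 12 = 1
1 XOR 13 = 12
Nim-value of the tree = 12

12


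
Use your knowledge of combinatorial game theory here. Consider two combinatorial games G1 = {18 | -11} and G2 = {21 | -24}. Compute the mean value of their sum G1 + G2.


G1 = {18 | -11}, G2 = {21 | -24}
Each is a switch {a | b} with numbers a > b; its mean value is (a + b)/2, and mean value is additive over game sums: m(G1 + G2) = m(G1) + m(G2).
Mean of G1 = (18 + (-11))/2 = 7/2 = 7/2
Mean of G2 = (21 + (-24))/2 = -3/2 = -3/2
Mean of G1 + G2 = 7/2 + -3/2 = 2

2


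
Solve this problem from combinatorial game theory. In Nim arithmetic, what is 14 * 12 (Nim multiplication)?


Nim multiplication is bilinear over XOR: (u XOR v) * w = (u*w) XOR (v*w).
So we split each operand into its bit components and XOR the pairwise Nim products.
14 = 2 + 4 + 8 (as XOR of powers of 2).
12 = 4 + 8 (as XOR of powers of 2).
Using the standard Nim-product table on single bits:
  2*2 = 3,   2*4 = 8,   2*8 = 12,
  4*4 = 6,   4*8 = 11,  8*8 = 13,
and  1*x = x (identity), k*l = l*k (commutative).
Pairwise Nim products:
  2 * 4 = 8
  2 * 8 = 12
  4 * 4 = 6
  4 * 8 = 11
  8 * 4 = 11
  8 * 8 = 13
XOR them: 8 XOR 12 XOR 6 XOR 11 XOR 11 XOR 13 = 15.
Result: 14 * 12 = 15 (in Nim).

15


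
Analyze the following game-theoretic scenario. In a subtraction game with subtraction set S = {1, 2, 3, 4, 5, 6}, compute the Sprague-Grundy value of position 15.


The subtraction set is S = {1, 2, 3, 4, 5, 6}.
G(k) = mex{ G(k - s) : s in S, s <= k }. We compute iteratively: G(0) = 0.
G(1) = mex({0}) = 1
G(2) = mex({0, 1}) = 2
G(3) = mex({0, 1, 2}) = 3
G(4) = mex({0, 1, 2, 3}) = 4
G(5) = mex({0, 1, 2, 3, 4}) = 5
G(6) = mex({0, 1, 2, 3, 4, 5}) = 6
G(7) = mex({1, 2, 3, 4, 5, 6}) = 0
G(8) = mex({0, 2, 3, 4, 5, 6}) = 1
G(9) = mex({0, 1, 3, 4, 5, 6}) = 2
G(10) = mex({0, 1, 2, 4, 5, 6}) = 3
G(11) = mex({0, 1, 2, 3, 5, 6}) = 4
G(12) = mex({0, 1, 2, 3, 4, 6}) = 5
Observe that G(7)..G(12) = 0, 1, 2, 3, 4, 5 repeats G(0)..G(5) = 0, 1, 2, 3, 4, 5.
For k >= max(S) = 6, G(k) is determined by the previous 6 values G(k-6)..G(k-1); a window of 6 consecutive values has recurred shifted by 7, so by induction G(k + 7) = G(k) for all k >= 0: the sequence is periodic from the start with period 7.
One period: G(0..6) = 0, 1, 2, 3, 4, 5, 6.
15 mod 7 = 1, so G(15) = G(1) = 1.

1


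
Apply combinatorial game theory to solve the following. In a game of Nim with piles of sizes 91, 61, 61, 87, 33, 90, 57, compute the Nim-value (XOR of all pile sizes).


We need the XOR (exclusive or) of all pile sizes.
After XOR-ing pile 1 (size 91): 0 XOR 91 = 91
After XOR-ing pile 2 (size 61): 91 XOR 61 = 102
After XOR-ing pile 3 (size 61): 102 XOR 61 = 91
After XOR-ing pile 4 (size 87): 91 XOR 87 = 12
After XOR-ing pile 5 (size 33): 12 XOR 33 = 45
After XOR-ing pile 6 (size 90): 45 XOR 90 = 119
After XOR-ing pile 7 (size 57): 119 XOR 57 = 78
The Nim-value of this position is 78.

78


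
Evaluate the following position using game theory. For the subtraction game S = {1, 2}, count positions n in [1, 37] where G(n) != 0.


Subtraction set S = {1, 2}, so G(n) = n mod 3.
G(n) = 0 when n is a multiple of 3.
Multiples of 3 in [1, 37]: 12
N-positions (nonzero Grundy) = 37 - 12 = 25

25


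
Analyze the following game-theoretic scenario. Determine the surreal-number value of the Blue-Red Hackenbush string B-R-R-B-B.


Edges (from ground): B-R-R-B-B
By Berlekamp's sign-expansion rule, a Blue-Red Hackenbush stalk has the value of the surreal number whose sign sequence is the edge sequence with B -> + and R -> -.
Sign sequence: +--++
Trace the sign expansion in the surreal number tree, starting from 0:
Edge 1: B (sign +) -> bounds (0, +inf), value = 1
Edge 2: R (sign -) -> bounds (0, 1), value = 1/2
Edge 3: R (sign -) -> bounds (0, 1/2), value = 1/4
Edge 4: B (sign +) -> bounds (1/4, 1/2), value = 3/8
Edge 5: B (sign +) -> bounds (3/8, 1/2), value = 7/16
Game value = 7/16

7/16


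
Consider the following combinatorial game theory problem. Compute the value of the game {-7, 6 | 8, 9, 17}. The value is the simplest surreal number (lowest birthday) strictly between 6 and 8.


Left options: {-7, 6}, max = 6
Right options: {8, 9, 17}, min = 8
All options are numbers and max(Left) < min(Right), so by the simplicity theorem the value is the simplest (earliest-born) number strictly between 6 and 8.
The only integer strictly between 6 and 8 is 7.
No non-integer in the interval can be simpler: if x is a non-integer in the interval, then floor(x) or ceil(x) also lies in the interval (the interval contains an integer), and both are proper prefixes of x's sign expansion, i.e. born earlier. So the game value is 7.
Game value = 7

7


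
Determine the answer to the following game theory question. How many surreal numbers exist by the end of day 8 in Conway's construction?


Day 0: {|} = 0 is born. Count = 1.
Day n: the number of surreal numbers born by day n is 2^(n+1) - 1.
By day 0: 2^1 - 1 = 1
By day 1: 2^2 - 1 = 3
By day 2: 2^3 - 1 = 7
By day 3: 2^4 - 1 = 15
By day 4: 2^5 - 1 = 31
By day 5: 2^6 - 1 = 63
By day 6: 2^7 - 1 = 127
By day 7: 2^8 - 1 = 255
By day 8: 2^9 - 1 = 511
By day 8: 511 surreal numbers.

511


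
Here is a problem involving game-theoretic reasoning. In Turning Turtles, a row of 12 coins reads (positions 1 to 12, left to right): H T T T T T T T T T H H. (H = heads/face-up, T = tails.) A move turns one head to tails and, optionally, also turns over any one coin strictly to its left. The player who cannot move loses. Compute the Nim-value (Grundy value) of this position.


Coins: H T T T T T T T T T H H
Key fact: a single head at position k behaves exactly like a Nim heap of size k (turning it to T and optionally flipping a coin at j < k corresponds to moving the heap from k to j, or to 0), and heads combine as a disjunctive sum (two heads at the same place would cancel, matching j XOR j = 0). So the Nim-value is the XOR of the 1-indexed positions of the heads.
Face-up positions (1-indexed): [1, 11, 12]
XOR 0 with 1: 0 XOR 1 = 1
XOR 1 with 11: 1 XOR 11 = 10
XOR 10 with 12: 10 XOR 12 = 6
Nim-value = 6

6


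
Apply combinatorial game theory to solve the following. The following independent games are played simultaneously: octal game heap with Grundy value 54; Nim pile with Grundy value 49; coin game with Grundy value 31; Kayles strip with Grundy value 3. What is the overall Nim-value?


By the Sprague-Grundy theorem, the Grundy value of a sum of games is the XOR of individual Grundy values.
octal game heap: Grundy value = 54. Running XOR: 0 XOR 54 = 54
Nim pile: Grundy value = 49. Running XOR: 54 XOR 49 = 7
coin game: Grundy value = 31. Running XOR: 7 XOR 31 = 24
Kayles strip: Grundy value = 3. Running XOR: 24 XOR 3 = 27
The combined Grundy value is 27.

27


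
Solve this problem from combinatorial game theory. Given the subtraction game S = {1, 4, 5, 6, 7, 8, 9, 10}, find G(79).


The subtraction set is S = {1, 4, 5, 6, 7, 8, 9, 10}.
G(k) = mex{ G(k - s) : s in S, s <= k }. We compute iteratively: G(0) = 0.
G(1) = mex({0}) = 1
G(2) = mex({1}) = 0
G(3) = mex({0}) = 1
G(4) = mex({0, 1}) = 2
G(5) = mex({0, 1, 2}) = 3
G(6) = mex({0, 1, 3}) = 2
G(7) = mex({0, 1, 2}) = 3
G(8) = mex({0, 1, 2, 3}) = 4
G(9) = mex({0, 1, 2, 3, 4}) = 5
G(10) = mex({0, 1, 2, 3, 5}) = 4
G(11) = mex({0, 1, 2, 3, 4}) = 5
G(12) = mex({0, 1, 2, 3, 4, 5}) = 6
G(13) = mex({1, 2, 3, 4, 5, 6}) = 0
G(14) = mex({0, 2, 3, 4, 5}) = 1
G(15) = mex({1, 2, 3, 4, 5}) = 0
G(16) = mex({0, 2, 3, 4, 5, 6}) = 1
G(17) = mex({0, 1, 3, 4, 5, 6}) = 2
G(18) = mex({0, 1, 2, 4, 5, 6}) = 3
G(19) = mex({0, 1, 3, 4, 5, 6}) = 2
G(20) = mex({0, 1, 2, 4, 5, 6}) = 3
G(21) = mex({0, 1, 2, 3, 5, 6}) = 4
G(22) = mex({0, 1, 2, 3, 4, 6}) = 5
Observe that G(13)..G(22) = 0, 1, 0, 1, 2, 3, 2, 3, 4, 5 repeats G(0)..G(9) = 0, 1, 0, 1, 2, 3, 2, 3, 4, 5.
For k >= max(S) = 10, G(k) is determined by the previous 10 values G(k-10)..G(k-1); a window of 10 consecutive values has recurred shifted by 13, so by induction G(k + 13) = G(k) for all k >= 0: the sequence is periodic from the start with period 13.
One period: G(0..12) = 0, 1, 0, 1, 2, 3, 2, 3, 4, 5, 4, 5, 6.
79 mod 13 = 1, so G(79) = G(1) = 1.

1


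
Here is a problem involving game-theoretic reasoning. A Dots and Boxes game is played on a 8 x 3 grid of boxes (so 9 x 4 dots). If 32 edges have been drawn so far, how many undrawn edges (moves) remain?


Grid: 8 x 3 boxes, i.e. 9 rows and 4 columns of dots.
Horizontal edges: (rows + 1) * cols = 9 * 3 = 27
Vertical edges: rows * (cols + 1) = 8 * 4 = 32
Total edges: 27 + 32 = 59
Edges drawn: 32
Remaining: 59 - 32 = 27

27


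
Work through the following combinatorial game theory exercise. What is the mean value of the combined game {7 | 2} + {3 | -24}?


G1 = {7 | 2}, G2 = {3 | -24}
Each is a switch {a | b} with numbers a > b; its mean value is (a + b)/2, and mean value is additive over game sums: m(G1 + G2) = m(G1) + m(G2).
Mean of G1 = (7 + (2))/2 = 9/2 = 9/2
Mean of G2 = (3 + (-24))/2 = -21/2 = -21/2
Mean of G1 + G2 = 9/2 + -21/2 = -6

-6


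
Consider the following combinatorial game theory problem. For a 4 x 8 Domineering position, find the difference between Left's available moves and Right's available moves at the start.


Board is 4 x 8 (rows x cols).
Left (vertical) placements: (rows-1) * cols = 3 * 8 = 24
Right (horizontal) placements: rows * (cols-1) = 4 * 7 = 28
Advantage = Left - Right = 24 - 28 = -4

-4


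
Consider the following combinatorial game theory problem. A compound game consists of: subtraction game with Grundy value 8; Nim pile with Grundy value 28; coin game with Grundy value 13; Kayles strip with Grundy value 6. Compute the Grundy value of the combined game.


By the Sprague-Grundy theorem, the Grundy value of a sum of games is the XOR of individual Grundy values.
subtraction game: Grundy value = 8. Running XOR: 0 XOR 8 = 8
Nim pile: Grundy value = 28. Running XOR: 8 XOR 28 = 20
coin game: Grundy value = 13. Running XOR: 20 XOR 13 = 25
Kayles strip: Grundy value = 6. Running XOR: 25 XOR 6 = 31
The combined Grundy value is 31.

31


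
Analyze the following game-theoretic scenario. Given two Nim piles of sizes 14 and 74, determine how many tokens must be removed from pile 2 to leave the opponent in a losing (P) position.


Piles: 14 and 74
Current XOR: 14 XOR 74 = 68 (non-zero, so this is an N-position).
To make the XOR zero, we need to find a move that balances the piles.
For pile 2 (size 74): target = 74 XOR 68 = 14
We reduce pile 2 from 74 to 14.
Tokens removed: 74 - 14 = 60
Verification: 14 XOR 14 = 0

60


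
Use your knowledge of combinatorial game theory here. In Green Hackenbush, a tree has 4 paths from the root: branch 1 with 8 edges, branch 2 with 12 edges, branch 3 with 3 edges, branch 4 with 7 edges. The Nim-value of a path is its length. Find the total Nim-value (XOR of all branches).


The tree has 4 branches from the ground vertex.
In Green Hackenbush, the Nim-value of a simple path of length k is k.
Branch 1: length 8, Nim-value = 8
Branch 2: length 12, Nim-value = 12
Branch 3: length 3, Nim-value = 3
Branch 4: length 7, Nim-value = 7
Total Nim-value = XOR of all branch values:
0 XOR 8 = 8
8 XOR 12 = 4
4 XOR 3 = 7
7 XOR 7 = 0
Nim-value of the tree = 0

0


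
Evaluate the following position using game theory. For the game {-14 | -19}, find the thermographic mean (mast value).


Game = {-14 | -19}, a switch {a | b} with numbers a > b.
Its thermograph has left wall a - t and right wall b + t, which meet at t = (a - b)/2, where both equal (a + b)/2. So the mast (mean value) is at (a + b)/2.
Mean = (-14 + (-19))/2 = -33/2 = -33/2

-33/2


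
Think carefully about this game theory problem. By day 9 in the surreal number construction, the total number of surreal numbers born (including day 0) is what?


Day 0: {|} = 0 is born. Count = 1.
Day n: the number of surreal numbers born by day n is 2^(n+1) - 1.
By day 0: 2^1 - 1 = 1
By day 1: 2^2 - 1 = 3
By day 2: 2^3 - 1 = 7
By day 3: 2^4 - 1 = 15
By day 4: 2^5 - 1 = 31
By day 5: 2^6 - 1 = 63
By day 6: 2^7 - 1 = 127
By day 7: 2^8 - 1 = 255
By day 8: 2^9 - 1 = 511
By day 9: 2^10 - 1 = 1023
By day 9: 1023 surreal numbers.

1023


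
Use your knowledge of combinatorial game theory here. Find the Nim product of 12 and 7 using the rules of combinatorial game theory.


Nim multiplication is bilinear over XOR: (u XOR v) * w = (u*w) XOR (v*w).
So we split each operand into its bit components and XOR the pairwise Nim products.
12 = 4 + 8 (as XOR of powers of 2).
7 = 1 + 2 + 4 (as XOR of powers of 2).
Using the standard Nim-product table on single bits:
  2*2 = 3,   2*4 = 8,   2*8 = 12,
  4*4 = 6,   4*8 = 11,  8*8 = 13,
and  1*x = x (identity), k*l = l*k (commutative).
Pairwise Nim products:
  4 * 1 = 4
  4 * 2 = 8
  4 * 4 = 6
  8 * 1 = 8
  8 * 2 = 12
  8 * 4 = 11
XOR them: 4 XOR 8 XOR 6 XOR 8 XOR 12 XOR 11 = 5.
Result: 12 * 7 = 5 (in Nim).

5


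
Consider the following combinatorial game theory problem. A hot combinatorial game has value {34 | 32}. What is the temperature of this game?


The game is {34 | 32}, a switch {a | b} with numbers a > b.
Cooling {a | b} by t gives {a - t | b + t}, which stops being hot when a - t = b + t, i.e. at t = (a - b)/2. So the temperature of a switch is (a - b)/2.
Temperature = (Left option - Right option) / 2
= (34 - (32)) / 2
= 2 / 2
= 1

1


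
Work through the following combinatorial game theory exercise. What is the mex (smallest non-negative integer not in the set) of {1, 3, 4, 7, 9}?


Set = {1, 3, 4, 7, 9}
0 is NOT in the set. This is the mex.
mex = 0

0


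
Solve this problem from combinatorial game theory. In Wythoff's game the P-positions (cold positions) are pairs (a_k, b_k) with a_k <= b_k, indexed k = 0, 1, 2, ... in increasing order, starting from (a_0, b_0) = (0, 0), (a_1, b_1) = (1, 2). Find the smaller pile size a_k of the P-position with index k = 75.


By Wythoff's theorem, a_k = floor(k * phi) and b_k = floor(k * phi^2) = a_k + k, where phi = (1 + sqrt(5))/2 is the golden ratio.
phi = (1 + sqrt(5))/2 = 1.618034
k = 75
k * phi = 75 * 1.618034 = 121.352549
a_75 = floor(k * phi) = 121

121


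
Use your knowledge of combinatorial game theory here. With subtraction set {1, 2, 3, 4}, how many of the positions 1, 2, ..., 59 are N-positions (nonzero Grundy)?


Subtraction set S = {1, 2, 3, 4}, so G(n) = n mod 5.
G(n) = 0 when n is a multiple of 5.
Multiples of 5 in [1, 59]: 11
N-positions (nonzero Grundy) = 59 - 11 = 48

48


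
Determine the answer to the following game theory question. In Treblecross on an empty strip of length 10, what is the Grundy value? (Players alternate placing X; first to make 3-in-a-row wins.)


Treblecross: place X on empty cells; 3-in-a-row wins.
Playing within two cells of an existing X lets the opponent win at once, so sensible play treats the cells i-2..i+2 around each X as dead. The player left with no safe cell loses, so this is a normal-play take-away game on strips of safe cells.
Placing X at cell i (0-indexed) of a strip of k safe cells leaves independent strips of sizes max(0, i-2) and max(0, k-i-3). Hence G(k) = mex{ G(max(0,i-2)) XOR G(max(0,k-i-3)) : 0 <= i < k }, with G(0) = 0.
G(1): splits (0,0):0^0=0 -> mex({0}) = 1
G(2): splits (0,0):0^0=0 -> mex({0}) = 1
G(3): splits (0,0):0^0=0 -> mex({0}) = 1
G(4): splits (0,1):0^1=1 (0,0):0^0=0 -> mex({0, 1}) = 2
G(5): splits (0,2):0^1=1 (0,1):0^1=1 (0,0):0^0=0 -> mex({0, 1}) = 2
G(6) = mex({1}) = 0
G(7) = mex({0, 1, 2}) = 3
G(8) = mex({0, 1, 2}) = 3
G(9) = mex({0, 2}) = 1
G(10) = mex({0, 2, 3}) = 1
Therefore G(10) = 1.

1


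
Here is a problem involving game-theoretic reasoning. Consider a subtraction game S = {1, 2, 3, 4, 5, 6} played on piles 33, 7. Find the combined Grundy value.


Subtraction set: {1, 2, 3, 4, 5, 6}
For this subtraction set, G(n) = n mod 7 (period = max + 1 = 7).
Pile 1 (size 33): G(33) = 33 mod 7 = 5
Pile 2 (size 7): G(7) = 7 mod 7 = 0
Total Grundy value = XOR of all: 5 XOR 0 = 5

5


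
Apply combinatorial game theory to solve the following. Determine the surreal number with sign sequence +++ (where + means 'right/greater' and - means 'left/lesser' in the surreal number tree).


Sign expansion: +++
Rule: track bounds (lo, hi), initially (-inf, +inf). On '+', the current value becomes lo and we move to the simplest number in (value, hi): value + 1 if hi = +inf, otherwise the midpoint (value + hi)/2. On '-', the current value becomes hi and we move to value - 1 if lo = -inf, otherwise the midpoint (lo + value)/2.
Start at 0.
Step 1: sign = +, move right. Bounds: (0, +inf). Value = 1
Step 2: sign = +, move right. Bounds: (1, +inf). Value = 2
Step 3: sign = +, move right. Bounds: (2, +inf). Value = 3
The surreal number with sign expansion +++ is 3.

3


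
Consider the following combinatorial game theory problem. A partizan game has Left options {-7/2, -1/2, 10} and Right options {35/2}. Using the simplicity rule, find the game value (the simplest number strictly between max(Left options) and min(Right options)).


Left options: {-7/2, -1/2, 10}, max = 10
Right options: {35/2}, min = 35/2
All options are numbers and max(Left) < min(Right), so by the simplicity theorem the value is the simplest (earliest-born) number strictly between 10 and 35/2.
Integers 11 through 17 all lie strictly between 10 and 35/2.
Among integers, the simplest (lowest birthday = smallest |n|; 0 is born on day 0, +-n on day n) is 11.
No non-integer in the interval can be simpler: if x is a non-integer in the interval, then floor(x) or ceil(x) also lies in the interval (the interval contains an integer), and both are proper prefixes of x's sign expansion, i.e. born earlier. So the game value is 11.
Game value = 11

11


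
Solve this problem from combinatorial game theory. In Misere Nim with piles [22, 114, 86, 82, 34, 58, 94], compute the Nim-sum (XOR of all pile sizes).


We need the XOR (exclusive or) of all pile sizes.
After XOR-ing pile 1 (size 22): 0 XOR 22 = 22
After XOR-ing pile 2 (size 114): 22 XOR 114 = 100
After XOR-ing pile 3 (size 86): 100 XOR 86 = 50
After XOR-ing pile 4 (size 82): 50 XOR 82 = 96
After XOR-ing pile 5 (size 34): 96 XOR 34 = 66
After XOR-ing pile 6 (size 58): 66 XOR 58 = 120
After XOR-ing pile 7 (size 94): 120 XOR 94 = 38
The Nim-value of this position is 38.

38


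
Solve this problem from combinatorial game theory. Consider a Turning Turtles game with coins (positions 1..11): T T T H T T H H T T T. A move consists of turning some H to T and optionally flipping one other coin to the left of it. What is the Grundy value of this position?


Coins: T T T H T T H H T T T
Key fact: a single head at position k behaves exactly like a Nim heap of size k (turning it to T and optionally flipping a coin at j < k corresponds to moving the heap from k to j, or to 0), and heads combine as a disjunctive sum (two heads at the same place would cancel, matching j XOR j = 0). So the Nim-value is the XOR of the 1-indexed positions of the heads.
Face-up positions (1-indexed): [4, 7, 8]
XOR 0 with 4: 0 XOR 4 = 4
XOR 4 with 7: 4 XOR 7 = 3
XOR 3 with 8: 3 XOR 8 = 11
Nim-value = 11

11


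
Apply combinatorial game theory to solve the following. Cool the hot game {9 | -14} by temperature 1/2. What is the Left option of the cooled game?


Original game: {9 | -14} (a switch {a | b} with a > b).
Cooling by t (for t below the temperature (a - b)/2 = 23/2) taxes each move by t: {a | b} cooled by t is {a - t | b + t}.
Cooling amount: t = 1/2
Cooled Left option: 9 - 1/2 = 17/2
Cooled Right option: -14 + 1/2 = -27/2
Cooled game: {17/2 | -27/2}
Left option = 17/2

17/2


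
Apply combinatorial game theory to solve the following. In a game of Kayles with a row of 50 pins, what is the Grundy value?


Kayles: a move removes 1 or 2 adjacent pins from a contiguous row.
Removing pins from a row of k leaves two independent rows (a, b) with a + b = k - 1 (one pin) or a + b = k - 2 (two pins); an end removal gives a = 0.
By Sprague-Grundy, G(k) = mex{ G(a) XOR G(b) } over all these splits. G(0) = 0.
G(1): splits (0,0):0^0=0 -> mex({0}) = 1
G(2): splits (0,1):0^1=1 (0,0):0^0=0 -> mex({0, 1}) = 2
G(3): splits (0,2):0^2=2 (1,1):1^1=0 (0,1):0^1=1 -> mex({0, 1, 2}) = 3
G(4): splits (0,3):0^3=3 (1,2):1^2=3 (0,2):0^2=2 (1,1):1^1=0 -> mex({0, 2, 3}) = 1
G(5): splits (0,4):0^1=1 (1,3):1^3=2 (2,2):2^2=0 (0,3):0^3=3 (1,2):1^2=3 -> mex({0, 1, 2, 3}) = 4
G(6) = mex({0, 1, 2, 4}) = 3
G(7) = mex({0, 1, 3, 4, 5}) = 2
G(8) = mex({0, 2, 3, 5, 6}) = 1
G(9) = mex({0, 1, 2, 3, 6, 7}) = 4
G(10) = mex({0, 1, 3, 4, 5, 7}) = 2
G(11) = mex({0, 1, 2, 3, 4, 5}) = 6
G(12) = mex({0, 1, 2, 3, 5, 6, 7}) = 4
G(13) = mex({0, 2, 3, 4, 6, 7}) = 1
G(14) = mex({0, 1, 4, 5, 6, 7}) = 2
G(15) = mex({0, 1, 2, 3, 4, 5, 6}) = 7
G(16) = mex({0, 2, 3, 5, 6, 7}) = 1
G(17) = mex({0, 1, 2, 3, 5, 6, 7}) = 4
G(18) = mex({0, 1, 2, 4, 5, 6}) = 3
G(19) = mex({0, 1, 3, 4, 5, 7}) = 2
G(20) = mex({0, 2, 3, 4, 5, 6, 7}) = 1
G(21) = mex({0, 1, 2, 3, 5, 6, 7}) = 4
G(22) = mex({0, 1, 2, 3, 4, 5, 7}) = 6
G(23) = mex({0, 1, 2, 3, 4, 5, 6}) = 7
G(24) = mex({0, 1, 2, 3, 5, 6, 7}) = 4
G(25) = mex({0, 2, 3, 4, 6, 7}) = 1
G(26) = mex({0, 1, 3, 4, 5, 6, 7}) = 2
G(27) = mex({0, 1, 2, 3, 4, 5, 6, 7}) = 8
G(28) = mex({0, 1, 2, 3, 4, 6, 7, 8}) = 5
G(29) = mex({0, 1, 2, 3, 5, 6, 7, 8, 9}) = 4
G(30) = mex({0, 1, 2, 3, 4, 5, 6, 9, 10}) = 7
G(31) = mex({0, 1, 3, 4, 5, 7, 10, 11}) = 2
G(32) = mex({0, 2, 3, 4, 5, 6, 7, 9, 11}) = 1
G(33) = mex({0, 1, 2, 3, 4, 5, 6, 7, 9, 12}) = 8
G(34) = mex({0, 1, 2, 3, 4, 5, 7, 8, 11, 12}) = 6
G(35) = mex({0, 1, 2, 3, 4, 5, 6, 8, 9, 10, 11}) = 7
G(36) = mex({0, 1, 2, 3, 5, 6, 7, 9, 10}) = 4
G(37) = mex({0, 2, 3, 4, 6, 7, 9, 10, 11, 12}) = 1
G(38) = mex({0, 1, 3, 4, 5, 6, 7, 9, 10, 11, 12}) = 2
G(39) = mex({0, 1, 2, 4, 5, 6, 7, 9, 10, 12, 14}) = 3
G(40) = mex({0, 2, 3, 4, 6, 7, 11, 12, 14}) = 1
G(41) = mex({0, 1, 2, 3, 5, 6, 7, 9, 10, 11, 12}) = 4
G(42) = mex({0, 1, 2, 3, 4, 5, 6, 9, 10}) = 7
G(43) = mex({0, 1, 3, 4, 5, 7, 9, 10, 12, 15}) = 2
G(44) = mex({0, 2, 3, 4, 5, 6, 7, 9, 10, 12, 15}) = 1
G(45) = mex({0, 1, 2, 3, 4, 5, 6, 7, 9, 10, 12, 14}) = 8
G(46) = mex({0, 1, 3, 4, 5, 7, 8, 11, 12, 14}) = 2
G(47) = mex({0, 1, 2, 3, 4, 5, 6, 8, 9, 10, 11, 12}) = 7
G(48) = mex({0, 1, 2, 3, 5, 6, 7, 9, 10}) = 4
G(49) = mex({0, 2, 3, 4, 6, 7, 9, 10, 11, 12, 15}) = 1
G(50) = mex({0, 1, 4, 5, 6, 7, 9, 11, 12, 14, 15}) = 2
Therefore G(50) = 2.

2


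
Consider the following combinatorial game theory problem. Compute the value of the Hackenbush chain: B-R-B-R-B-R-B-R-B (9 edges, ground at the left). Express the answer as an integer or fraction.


Edges (from ground): B-R-B-R-B-R-B-R-B
By Berlekamp's sign-expansion rule, a Blue-Red Hackenbush stalk has the value of the surreal number whose sign sequence is the edge sequence with B -> + and R -> -.
Sign sequence: +-+-+-+-+
Trace the sign expansion in the surreal number tree, starting from 0:
Edge 1: B (sign +) -> bounds (0, +inf), value = 1
Edge 2: R (sign -) -> bounds (0, 1), value = 1/2
Edge 3: B (sign +) -> bounds (1/2, 1), value = 3/4
Edge 4: R (sign -) -> bounds (1/2, 3/4), value = 5/8
Edge 5: B (sign +) -> bounds (5/8, 3/4), value = 11/16
Edge 6: R (sign -) -> bounds (5/8, 11/16), value = 21/32
Edge 7: B (sign +) -> bounds (21/32, 11/16), value = 43/64
Edge 8: R (sign -) -> bounds (21/32, 43/64), value = 85/128
Edge 9: B (sign +) -> bounds (85/128, 43/64), value = 171/256
Game value = 171/256

171/256


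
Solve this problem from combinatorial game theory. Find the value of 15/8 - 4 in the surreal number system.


x = 15/8, y = 4
Converting to common denominator: 8
x = 15/8, y = 32/8
x - y = 15/8 - 4 = -17/8

-17/8


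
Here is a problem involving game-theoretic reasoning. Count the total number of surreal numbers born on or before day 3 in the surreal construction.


Day 0: {|} = 0 is born. Count = 1.
Day n: the number of surreal numbers born by day n is 2^(n+1) - 1.
By day 0: 2^1 - 1 = 1
By day 1: 2^2 - 1 = 3
By day 2: 2^3 - 1 = 7
By day 3: 2^4 - 1 = 15
By day 3: 15 surreal numbers.

15


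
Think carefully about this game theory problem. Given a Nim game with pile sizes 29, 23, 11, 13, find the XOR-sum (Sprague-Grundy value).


We need the XOR (exclusive or) of all pile sizes.
After XOR-ing pile 1 (size 29): 0 XOR 29 = 29
After XOR-ing pile 2 (size 23): 29 XOR 23 = 10
After XOR-ing pile 3 (size 11): 10 XOR 11 = 1
After XOR-ing pile 4 (size 13): 1 XOR 13 = 12
The Nim-value of this position is 12.

12


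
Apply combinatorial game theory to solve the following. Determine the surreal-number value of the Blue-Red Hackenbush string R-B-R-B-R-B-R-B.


Edges (from ground): R-B-R-B-R-B-R-B
By Berlekamp's sign-expansion rule, a Blue-Red Hackenbush stalk has the value of the surreal number whose sign sequence is the edge sequence with B -> + and R -> -.
Sign sequence: -+-+-+-+
Trace the sign expansion in the surreal number tree, starting from 0:
Edge 1: R (sign -) -> bounds (-inf, 0), value = -1
Edge 2: B (sign +) -> bounds (-1, 0), value = -1/2
Edge 3: R (sign -) -> bounds (-1, -1/2), value = -3/4
Edge 4: B (sign +) -> bounds (-3/4, -1/2), value = -5/8
Edge 5: R (sign -) -> bounds (-3/4, -5/8), value = -11/16
Edge 6: B (sign +) -> bounds (-11/16, -5/8), value = -21/32
Edge 7: R (sign -) -> bounds (-11/16, -21/32), value = -43/64
Edge 8: B (sign +) -> bounds (-43/64, -21/32), value = -85/128
Game value = -85/128

-85/128


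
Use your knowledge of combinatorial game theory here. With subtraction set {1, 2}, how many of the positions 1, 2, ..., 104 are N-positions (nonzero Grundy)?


Subtraction set S = {1, 2}, so G(n) = n mod 3.
G(n) = 0 when n is a multiple of 3.
Multiples of 3 in [1, 104]: 34
N-positions (nonzero Grundy) = 104 - 34 = 70

70


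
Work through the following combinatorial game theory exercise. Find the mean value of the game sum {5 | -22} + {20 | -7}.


G1 = {5 | -22}, G2 = {20 | -7}
Each is a switch {a | b} with numbers a > b; its mean value is (a + b)/2, and mean value is additive over game sums: m(G1 + G2) = m(G1) + m(G2).
Mean of G1 = (5 + (-22))/2 = -17/2 = -17/2
Mean of G2 = (20 + (-7))/2 = 13/2 = 13/2
Mean of G1 + G2 = -17/2 + 13/2 = -2

-2


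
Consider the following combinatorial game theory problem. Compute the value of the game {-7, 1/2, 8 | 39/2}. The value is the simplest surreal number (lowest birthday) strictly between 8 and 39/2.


Left options: {-7, 1/2, 8}, max = 8
Right options: {39/2}, min = 39/2
All options are numbers and max(Left) < min(Right), so by the simplicity theorem the value is the simplest (earliest-born) number strictly between 8 and 39/2.
Integers 9 through 19 all lie strictly between 8 and 39/2.
Among integers, the simplest (lowest birthday = smallest |n|; 0 is born on day 0, +-n on day n) is 9.
No non-integer in the interval can be simpler: if x is a non-integer in the interval, then floor(x) or ceil(x) also lies in the interval (the interval contains an integer), and both are proper prefixes of x's sign expansion, i.e. born earlier. So the game value is 9.
Game value = 9

9


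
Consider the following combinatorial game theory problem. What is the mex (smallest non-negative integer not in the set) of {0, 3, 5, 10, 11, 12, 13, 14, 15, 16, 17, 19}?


Set = {0, 3, 5, 10, 11, 12, 13, 14, 15, 16, 17, 19}
0 is in the set.
1 is NOT in the set. This is the mex.
mex = 1

1


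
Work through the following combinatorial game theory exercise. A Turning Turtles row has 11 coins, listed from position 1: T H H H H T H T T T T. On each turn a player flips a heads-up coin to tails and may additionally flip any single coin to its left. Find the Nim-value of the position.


Coins: T H H H H T H T T T T
Key fact: a single head at position k behaves exactly like a Nim heap of size k (turning it to T and optionally flipping a coin at j < k corresponds to moving the heap from k to j, or to 0), and heads combine as a disjunctive sum (two heads at the same place would cancel, matching j XOR j = 0). So the Nim-value is the XOR of the 1-indexed positions of the heads.
Face-up positions (1-indexed): [2, 3, 4, 5, 7]
XOR 0 with 2: 0 XOR 2 = 2
XOR 2 with 3: 2 XOR 3 = 1
XOR 1 with 4: 1 XOR 4 = 5
XOR 5 with 5: 5 XOR 5 = 0
XOR 0 with 7: 0 XOR 7 = 7
Nim-value = 7

7


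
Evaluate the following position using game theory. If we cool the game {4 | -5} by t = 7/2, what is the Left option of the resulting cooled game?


Original game: {4 | -5} (a switch {a | b} with a > b).
Cooling by t (for t below the temperature (a - b)/2 = 9/2) taxes each move by t: {a | b} cooled by t is {a - t | b + t}.
Cooling amount: t = 7/2
Cooled Left option: 4 - 7/2 = 1/2
Cooled Right option: -5 + 7/2 = -3/2
Cooled game: {1/2 | -3/2}
Left option = 1/2

1/2


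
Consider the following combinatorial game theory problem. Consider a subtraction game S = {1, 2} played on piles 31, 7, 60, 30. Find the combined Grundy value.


Subtraction set: {1, 2}
For this subtraction set, G(n) = n mod 3 (period = max + 1 = 3).
Pile 1 (size 31): G(31) = 31 mod 3 = 1
Pile 2 (size 7): G(7) = 7 mod 3 = 1
Pile 3 (size 60): G(60) = 60 mod 3 = 0
Pile 4 (size 30): G(30) = 30 mod 3 = 0
Total Grundy value = XOR of all: 1 XOR 1 XOR 0 XOR 0 = 0

0


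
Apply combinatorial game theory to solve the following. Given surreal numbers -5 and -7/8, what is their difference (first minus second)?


x = -5, y = -7/8
Converting to common denominator: 8
x = -40/8, y = -7/8
x - y = -5 - -7/8 = -33/8

-33/8


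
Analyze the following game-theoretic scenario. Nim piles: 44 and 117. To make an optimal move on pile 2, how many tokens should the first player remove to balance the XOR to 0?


Piles: 44 and 117
Current XOR: 44 XOR 117 = 89 (non-zero, so this is an N-position).
To make the XOR zero, we need to find a move that balances the piles.
For pile 2 (size 117): target = 117 XOR 89 = 44
We reduce pile 2 from 117 to 44.
Tokens removed: 117 - 44 = 73
Verification: 44 XOR 44 = 0

73


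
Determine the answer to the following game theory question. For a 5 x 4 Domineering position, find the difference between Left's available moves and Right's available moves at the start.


Board is 5 x 4 (rows x cols).
Left (vertical) placements: (rows-1) * cols = 4 * 4 = 16
Right (horizontal) placements: rows * (cols-1) = 5 * 3 = 15
Advantage = Left - Right = 16 - 15 = 1

1


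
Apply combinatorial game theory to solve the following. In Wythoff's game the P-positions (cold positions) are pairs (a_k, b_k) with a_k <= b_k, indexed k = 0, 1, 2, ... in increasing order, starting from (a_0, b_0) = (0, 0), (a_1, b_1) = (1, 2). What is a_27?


By Wythoff's theorem, a_k = floor(k * phi) and b_k = floor(k * phi^2) = a_k + k, where phi = (1 + sqrt(5))/2 is the golden ratio.
phi = (1 + sqrt(5))/2 = 1.618034
k = 27
k * phi = 27 * 1.618034 = 43.686918
a_27 = floor(k * phi) = 43

43


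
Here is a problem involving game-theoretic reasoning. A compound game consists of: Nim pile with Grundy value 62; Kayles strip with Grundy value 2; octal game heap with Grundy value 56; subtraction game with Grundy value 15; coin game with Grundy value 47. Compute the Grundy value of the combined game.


By the Sprague-Grundy theorem, the Grundy value of a sum of games is the XOR of individual Grundy values.
Nim pile: Grundy value = 62. Running XOR: 0 XOR 62 = 62
Kayles strip: Grundy value = 2. Running XOR: 62 XOR 2 = 60
octal game heap: Grundy value = 56. Running XOR: 60 XOR 56 = 4
subtraction game: Grundy value = 15. Running XOR: 4 XOR 15 = 11
coin game: Grundy value = 47. Running XOR: 11 XOR 47 = 36
The combined Grundy value is 36.

36


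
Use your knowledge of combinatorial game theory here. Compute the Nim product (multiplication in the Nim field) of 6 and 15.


Nim multiplication is bilinear over XOR: (u XOR v) * w = (u*w) XOR (v*w).
So we split each operand into its bit components and XOR the pairwise Nim products.
6 = 2 + 4 (as XOR of powers of 2).
15 = 1 + 2 + 4 + 8 (as XOR of powers of 2).
Using the standard Nim-product table on single bits:
  2*2 = 3,   2*4 = 8,   2*8 = 12,
  4*4 = 6,   4*8 = 11,  8*8 = 13,
and  1*x = x (identity), k*l = l*k (commutative).
Pairwise Nim products:
  2 * 1 = 2
  2 * 2 = 3
  2 * 4 = 8
  2 * 8 = 12
  4 * 1 = 4
  4 * 2 = 8
  4 * 4 = 6
  4 * 8 = 11
XOR them: 2 XOR 3 XOR 8 XOR 12 XOR 4 XOR 8 XOR 6 XOR 11 = 4.
Result: 6 * 15 = 4 (in Nim).

4


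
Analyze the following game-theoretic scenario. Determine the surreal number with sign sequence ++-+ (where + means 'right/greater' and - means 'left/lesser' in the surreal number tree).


Sign expansion: ++-+
Rule: track bounds (lo, hi), initially (-inf, +inf). On '+', the current value becomes lo and we move to the simplest number in (value, hi): value + 1 if hi = +inf, otherwise the midpoint (value + hi)/2. On '-', the current value becomes hi and we move to value - 1 if lo = -inf, otherwise the midpoint (lo + value)/2.
Start at 0.
Step 1: sign = +, move right. Bounds: (0, +inf). Value = 1
Step 2: sign = +, move right. Bounds: (1, +inf). Value = 2
Step 3: sign = -, move left. Bounds: (1, 2). Value = 3/2
Step 4: sign = +, move right. Bounds: (3/2, 2). Value = 7/4
The surreal number with sign expansion ++-+ is 7/4.

7/4


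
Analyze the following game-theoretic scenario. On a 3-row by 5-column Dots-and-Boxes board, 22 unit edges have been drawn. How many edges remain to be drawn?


Grid: 3 x 5 boxes, i.e. 4 rows and 6 columns of dots.
Horizontal edges: (rows + 1) * cols = 4 * 5 = 20
Vertical edges: rows * (cols + 1) = 3 * 6 = 18
Total edges: 20 + 18 = 38
Edges drawn: 22
Remaining: 38 - 22 = 16

16


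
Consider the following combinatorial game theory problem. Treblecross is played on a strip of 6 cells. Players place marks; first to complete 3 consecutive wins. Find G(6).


Treblecross: place X on empty cells; 3-in-a-row wins.
Playing within two cells of an existing X lets the opponent win at once, so sensible play treats the cells i-2..i+2 around each X as dead. The player left with no safe cell loses, so this is a normal-play take-away game on strips of safe cells.
Placing X at cell i (0-indexed) of a strip of k safe cells leaves independent strips of sizes max(0, i-2) and max(0, k-i-3). Hence G(k) = mex{ G(max(0,i-2)) XOR G(max(0,k-i-3)) : 0 <= i < k }, with G(0) = 0.
G(1): splits (0,0):0^0=0 -> mex({0}) = 1
G(2): splits (0,0):0^0=0 -> mex({0}) = 1
G(3): splits (0,0):0^0=0 -> mex({0}) = 1
G(4): splits (0,1):0^1=1 (0,0):0^0=0 -> mex({0, 1}) = 2
G(5): splits (0,2):0^1=1 (0,1):0^1=1 (0,0):0^0=0 -> mex({0, 1}) = 2
G(6) = mex({1}) = 0
Therefore G(6) = 0.

0


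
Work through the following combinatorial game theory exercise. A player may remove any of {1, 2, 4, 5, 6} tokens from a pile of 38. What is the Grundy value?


The subtraction set is S = {1, 2, 4, 5, 6}.
G(k) = mex{ G(k - s) : s in S, s <= k }. We compute iteratively: G(0) = 0.
G(1) = mex({0}) = 1
G(2) = mex({0, 1}) = 2
G(3) = mex({1, 2}) = 0
G(4) = mex({0, 2}) = 1
G(5) = mex({0, 1}) = 2
G(6) = mex({0, 1, 2}) = 3
G(7) = mex({0, 1, 2, 3}) = 4
G(8) = mex({0, 1, 2, 3, 4}) = 5
G(9) = mex({0, 1, 2, 4, 5}) = 3
G(10) = mex({1, 2, 3, 5}) = 0
G(11) = mex({0, 2, 3, 4}) = 1
G(12) = mex({0, 1, 3, 4, 5}) = 2
G(13) = mex({1, 2, 3, 4, 5}) = 0
G(14) = mex({0, 2, 3, 5}) = 1
G(15) = mex({0, 1, 3}) = 2
Observe that G(10)..G(15) = 0, 1, 2, 0, 1, 2 repeats G(0)..G(5) = 0, 1, 2, 0, 1, 2.
For k >= max(S) = 6, G(k) is determined by the previous 6 values G(k-6)..G(k-1); a window of 6 consecutive values has recurred shifted by 10, so by induction G(k + 10) = G(k) for all k >= 0: the sequence is periodic from the start with period 10.
One period: G(0..9) = 0, 1, 2, 0, 1, 2, 3, 4, 5, 3.
38 mod 10 = 8, so G(38) = G(8) = 5.

5


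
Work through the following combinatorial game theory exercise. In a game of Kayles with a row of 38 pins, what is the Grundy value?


Kayles: a move removes 1 or 2 adjacent pins from a contiguous row.
Removing pins from a row of k leaves two independent rows (a, b) with a + b = k - 1 (one pin) or a + b = k - 2 (two pins); an end removal gives a = 0.
By Sprague-Grundy, G(k) = mex{ G(a) XOR G(b) } over all these splits. G(0) = 0.
G(1): splits (0,0):0^0=0 -> mex({0}) = 1
G(2): splits (0,1):0^1=1 (0,0):0^0=0 -> mex({0, 1}) = 2
G(3): splits (0,2):0^2=2 (1,1):1^1=0 (0,1):0^1=1 -> mex({0, 1, 2}) = 3
G(4): splits (0,3):0^3=3 (1,2):1^2=3 (0,2):0^2=2 (1,1):1^1=0 -> mex({0, 2, 3}) = 1
G(5): splits (0,4):0^1=1 (1,3):1^3=2 (2,2):2^2=0 (0,3):0^3=3 (1,2):1^2=3 -> mex({0, 1, 2, 3}) = 4
G(6) = mex({0, 1, 2, 4}) = 3
G(7) = mex({0, 1, 3, 4, 5}) = 2
G(8) = mex({0, 2, 3, 5, 6}) = 1
G(9) = mex({0, 1, 2, 3, 6, 7}) = 4
G(10) = mex({0, 1, 3, 4, 5, 7}) = 2
G(11) = mex({0, 1, 2, 3, 4, 5}) = 6
G(12) = mex({0, 1, 2, 3, 5, 6, 7}) = 4
G(13) = mex({0, 2, 3, 4, 6, 7}) = 1
G(14) = mex({0, 1, 4, 5, 6, 7}) = 2
G(15) = mex({0, 1, 2, 3, 4, 5, 6}) = 7
G(16) = mex({0, 2, 3, 5, 6, 7}) = 1
G(17) = mex({0, 1, 2, 3, 5, 6, 7}) = 4
G(18) = mex({0, 1, 2, 4, 5, 6}) = 3
G(19) = mex({0, 1, 3, 4, 5, 7}) = 2
G(20) = mex({0, 2, 3, 4, 5, 6, 7}) = 1
G(21) = mex({0, 1, 2, 3, 5, 6, 7}) = 4
G(22) = mex({0, 1, 2, 3, 4, 5, 7}) = 6
G(23) = mex({0, 1, 2, 3, 4, 5, 6}) = 7
G(24) = mex({0, 1, 2, 3, 5, 6, 7}) = 4
G(25) = mex({0, 2, 3, 4, 6, 7}) = 1
G(26) = mex({0, 1, 3, 4, 5, 6, 7}) = 2
G(27) = mex({0, 1, 2, 3, 4, 5, 6, 7}) = 8
G(28) = mex({0, 1, 2, 3, 4, 6, 7, 8}) = 5
G(29) = mex({0, 1, 2, 3, 5, 6, 7, 8, 9}) = 4
G(30) = mex({0, 1, 2, 3, 4, 5, 6, 9, 10}) = 7
G(31) = mex({0, 1, 3, 4, 5, 7, 10, 11}) = 2
G(32) = mex({0, 2, 3, 4, 5, 6, 7, 9, 11}) = 1
G(33) = mex({0, 1, 2, 3, 4, 5, 6, 7, 9, 12}) = 8
G(34) = mex({0, 1, 2, 3, 4, 5, 7, 8, 11, 12}) = 6
G(35) = mex({0, 1, 2, 3, 4, 5, 6, 8, 9, 10, 11}) = 7
G(36) = mex({0, 1, 2, 3, 5, 6, 7, 9, 10}) = 4
G(37) = mex({0, 2, 3, 4, 6, 7, 9, 10, 11, 12}) = 1
G(38) = mex({0, 1, 3, 4, 5, 6, 7, 9, 10, 11, 12}) = 2
Therefore G(38) = 2.

2
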